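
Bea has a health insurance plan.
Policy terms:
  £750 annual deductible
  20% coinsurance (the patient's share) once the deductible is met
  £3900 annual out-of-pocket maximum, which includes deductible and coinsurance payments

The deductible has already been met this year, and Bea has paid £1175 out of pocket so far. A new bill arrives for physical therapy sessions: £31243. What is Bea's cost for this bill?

£2725

The deductible is already satisfied, so the full bill goes to coinsurance.
20% of £31243 = £6248.60 falls to the patient.
Year-to-date out-of-pocket would reach £1175 + £6248.60 = £7423.60, above the £3900 maximum, so the patient pays only £3900 − £1175 = £2725.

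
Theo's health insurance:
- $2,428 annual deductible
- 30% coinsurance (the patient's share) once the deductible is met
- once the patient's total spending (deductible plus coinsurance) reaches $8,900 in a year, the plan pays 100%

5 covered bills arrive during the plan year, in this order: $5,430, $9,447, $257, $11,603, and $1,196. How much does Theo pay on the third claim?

$77.10

Bill 1, $5,430: $2,428 finishes the deductible; $3,002 goes to coinsurance; 30% of $3,002 = $900.60. Patient owes $3,328.60 (running OOP $3,328.60).
Bill 2, $9,447: 30% coinsurance on $9,447 = $2,834.10. Cost to patient: $2,834.10. OOP to date $6,162.70.
Bill 3, $257: 30% coinsurance on $257 = $77.10. Patient pays $77.10; OOP now $6,239.80.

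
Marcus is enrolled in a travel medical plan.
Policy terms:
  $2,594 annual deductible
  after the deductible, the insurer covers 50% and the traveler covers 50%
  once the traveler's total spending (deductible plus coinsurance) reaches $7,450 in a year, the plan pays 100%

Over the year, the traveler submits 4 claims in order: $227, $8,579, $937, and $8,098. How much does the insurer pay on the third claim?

$468.50

Claim 1 ($227): all of it applies to the deductible. Traveler pays $227; OOP now $227. Insurer: $227 − $227 = $0.
Claim 2 ($8,579): $2,367 to deductible, leaving $6,212; coinsurance $6,212 × 50% = $3,106. Cost to traveler: $5,473. OOP to date $5,700. Plan pays $8,579 − $5,473 = $3,106.
Claim 3 ($937): deductible met; 50% of $937 = $468.50. Traveler pays $468.50; OOP now $6,168.50. Plan pays $937 − $468.50 = $468.50.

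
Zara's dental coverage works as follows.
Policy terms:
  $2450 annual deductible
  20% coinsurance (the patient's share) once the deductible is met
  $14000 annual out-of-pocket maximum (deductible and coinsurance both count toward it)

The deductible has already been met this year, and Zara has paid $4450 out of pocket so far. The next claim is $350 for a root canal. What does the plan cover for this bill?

$280

With the deductible met, the entire $350 is subject to coinsurance.
Patient's 20% share of $350 is $70.
Total out-of-pocket so far would be $4450 + $70 = $4520, below the $14000 cap — no reduction.
The insurer covers the remainder: $350 − $70 = $280.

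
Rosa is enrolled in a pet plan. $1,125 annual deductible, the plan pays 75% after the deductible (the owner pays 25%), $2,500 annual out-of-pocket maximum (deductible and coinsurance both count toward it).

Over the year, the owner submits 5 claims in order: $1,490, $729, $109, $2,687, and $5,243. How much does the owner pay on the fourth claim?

$671.75

Bill 1, $1,490: $1,125 to deductible, leaving $365; coinsurance $365 × 25% = $91.25. Cost to owner: $1,216.25. OOP to date $1,216.25.
Bill 2, $729: deductible met; 25% of $729 = $182.25. Owner owes $182.25 (running OOP $1,398.50).
Bill 3, $109: deductible already satisfied, so owner's share is 25% × $109 = $27.25. Cost to owner: $27.25. OOP to date $1,425.75.
Bill 4, $2,687: deductible met; 25% of $2,687 = $671.75. Owner pays $671.75; OOP now $2,097.50.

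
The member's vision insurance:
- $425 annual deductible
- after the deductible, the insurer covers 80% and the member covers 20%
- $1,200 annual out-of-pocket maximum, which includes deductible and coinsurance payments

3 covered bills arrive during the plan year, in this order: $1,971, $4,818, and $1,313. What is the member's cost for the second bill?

#1 ($1,971): $425 to deductible, leaving $1,546; member's 20% is $309.20. Member owes $734.20 (running OOP $734.20).
#2 ($4,818): deductible met; 20% of $4,818 = $963.60. Adding that to $734.20 gives $1,697.80, past the $1,200 cap; member pays only $1,200 − $734.20 = $465.80.

$465.80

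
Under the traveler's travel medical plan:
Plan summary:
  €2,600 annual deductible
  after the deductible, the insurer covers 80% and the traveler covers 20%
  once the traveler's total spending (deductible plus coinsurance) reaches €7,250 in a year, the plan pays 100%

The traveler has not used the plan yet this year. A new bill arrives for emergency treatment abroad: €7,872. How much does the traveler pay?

€3,654.40

Nothing has been paid toward the €2,600 deductible, so the first €2,600 of this charge is applied there.
The remaining €5,272 (= €7,872 − €2,600) moves to coinsurance.
Coinsurance: €5,272 × 20% = €1,054.40.
So the traveler owes €2,600 + €1,054.40 = €3,654.40 before any cap.
Cumulative spending €0 + €3,654.40 = €3,654.40 stays under the €7,250 maximum.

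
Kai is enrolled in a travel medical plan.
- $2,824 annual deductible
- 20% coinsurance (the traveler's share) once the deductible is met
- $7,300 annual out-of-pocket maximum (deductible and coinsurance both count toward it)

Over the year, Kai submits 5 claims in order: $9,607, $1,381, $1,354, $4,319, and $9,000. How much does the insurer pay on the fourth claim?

$3,455.20

Claim 1 ($9,607): $2,824 finishes the deductible; $6,783 goes to coinsurance; traveler's 20% is $1,356.60. Traveler pays $4,180.60; OOP now $4,180.60. Insurer: $9,607 − $4,180.60 = $5,426.40.
Claim 2 ($1,381): deductible already satisfied, so traveler's share is 20% × $1,381 = $276.20. Traveler owes $276.20 (running OOP $4,456.80). Insurer: $1,381 − $276.20 = $1,104.80.
Claim 3 ($1,354): 20% coinsurance on $1,354 = $270.80. Cost to traveler: $270.80. OOP to date $4,727.60. Plan pays $1,354 − $270.80 = $1,083.20.
Claim 4 ($4,319): deductible met; 20% of $4,319 = $863.80. Traveler owes $863.80 (running OOP $5,591.40). Plan pays $4,319 − $863.80 = $3,455.20.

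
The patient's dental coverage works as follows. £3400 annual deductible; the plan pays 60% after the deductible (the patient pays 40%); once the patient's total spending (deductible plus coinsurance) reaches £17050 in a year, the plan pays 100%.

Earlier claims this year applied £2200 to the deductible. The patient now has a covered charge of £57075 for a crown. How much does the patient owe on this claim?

£14850

Remaining deductible: £3400 − £2200 = £1200.
The remaining £55875 (= £57075 − £1200) moves to coinsurance.
40% of £55875 = £22350 falls to the patient.
So the patient owes £1200 + £22350 = £23550 before any cap.
Year-to-date out-of-pocket would reach £2200 + £23550 = £25750, above the £17050 maximum, so the patient pays only £17050 − £2200 = £14850.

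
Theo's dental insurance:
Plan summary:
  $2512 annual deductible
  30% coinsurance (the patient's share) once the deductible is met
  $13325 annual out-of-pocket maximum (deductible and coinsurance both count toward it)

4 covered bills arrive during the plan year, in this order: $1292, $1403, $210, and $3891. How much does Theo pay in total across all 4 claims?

$3797.20

Claim 1 — $1292: entire amount goes to the deductible. Patient pays $1292; OOP now $1292.
Claim 2 — $1403: $1220 finishes the deductible; $183 goes to coinsurance; 30% of $183 = $54.90. Cost to patient: $1274.90. OOP to date $2566.90.
Claim 3 — $210: deductible already satisfied, so patient's share is 30% × $210 = $63. Patient pays $63; OOP now $2629.90.
Claim 4 — $3891: deductible already satisfied, so patient's share is 30% × $3891 = $1167.30. Patient pays $1167.30; OOP now $3797.20.
Total paid by the patient: $1292 + $1274.90 + $63 + $1167.30 = $3797.20.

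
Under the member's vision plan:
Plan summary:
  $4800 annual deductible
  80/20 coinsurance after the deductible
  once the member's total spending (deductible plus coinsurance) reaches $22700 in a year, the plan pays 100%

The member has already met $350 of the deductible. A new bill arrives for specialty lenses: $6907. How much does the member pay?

$4941.40

$350 of the $4800 deductible is already met, leaving $4450.
After the $4450 deductible portion, $6907 − $4450 = $2457 is subject to coinsurance.
Coinsurance: $2457 × 20% = $491.40.
That puts the member's cost at $4450 + $491.40 = $4941.40 before any cap.
Year-to-date out-of-pocket becomes $350 + $4941.40 = $5291.40, still under the $22700 maximum, so no cap applies.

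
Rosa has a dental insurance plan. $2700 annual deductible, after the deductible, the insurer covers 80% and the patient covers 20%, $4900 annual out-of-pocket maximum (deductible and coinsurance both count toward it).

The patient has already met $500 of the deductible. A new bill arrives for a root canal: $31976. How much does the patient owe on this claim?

Remaining deductible: $2700 − $500 = $2200.
The remaining $29776 (= $31976 − $2200) moves to coinsurance.
20% of $29776 = $5955.20 falls to the patient.
So the patient owes $2200 + $5955.20 = $8155.20 before any cap.
Adding $8155.20 to the $500 already spent would give $8655.20, which exceeds the $4900 cap; the patient pays just $4900 − $500 = $4400.

$4400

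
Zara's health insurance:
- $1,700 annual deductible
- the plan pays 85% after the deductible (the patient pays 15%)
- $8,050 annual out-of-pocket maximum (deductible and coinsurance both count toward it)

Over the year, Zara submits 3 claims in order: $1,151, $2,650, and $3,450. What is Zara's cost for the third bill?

$517.50

Claim 1 ($1,151): fully absorbed by the deductible. Cost to patient: $1,151. OOP to date $1,151.
Claim 2 ($2,650): deductible takes $549, $2,101 remains; coinsurance $2,101 × 15% = $315.15. Patient pays $864.15; OOP now $2,015.15.
Claim 3 ($3,450): 15% coinsurance on $3,450 = $517.50. Patient owes $517.50 (running OOP $2,532.65).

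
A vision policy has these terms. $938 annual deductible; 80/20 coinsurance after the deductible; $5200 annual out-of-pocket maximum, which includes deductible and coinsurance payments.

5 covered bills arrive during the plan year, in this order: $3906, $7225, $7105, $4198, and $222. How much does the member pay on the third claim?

Bill 1, $3906: deductible takes $938, $2968 remains; member's 20% is $593.60. Member owes $1531.60 (running OOP $1531.60).
Bill 2, $7225: 20% coinsurance on $7225 = $1445. Member owes $1445 (running OOP $2976.60).
Bill 3, $7105: deductible already satisfied, so member's share is 20% × $7105 = $1421. Member pays $1421; OOP now $4397.60.

$1421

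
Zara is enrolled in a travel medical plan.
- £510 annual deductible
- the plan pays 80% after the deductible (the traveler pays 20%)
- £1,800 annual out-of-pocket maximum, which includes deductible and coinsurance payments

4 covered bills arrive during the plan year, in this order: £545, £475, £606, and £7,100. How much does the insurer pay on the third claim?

Claim 1 (£545): £510 to deductible, leaving £35; traveler's 20% is £7. Traveler pays £517; OOP now £517. Insurer: £545 − £517 = £28.
Claim 2 (£475): deductible already satisfied, so traveler's share is 20% × £475 = £95. Cost to traveler: £95. OOP to date £612. Insurer: £475 − £95 = £380.
Claim 3 (£606): deductible already satisfied, so traveler's share is 20% × £606 = £121.20. Traveler owes £121.20 (running OOP £733.20). Insurer: £606 − £121.20 = £484.80.

£484.80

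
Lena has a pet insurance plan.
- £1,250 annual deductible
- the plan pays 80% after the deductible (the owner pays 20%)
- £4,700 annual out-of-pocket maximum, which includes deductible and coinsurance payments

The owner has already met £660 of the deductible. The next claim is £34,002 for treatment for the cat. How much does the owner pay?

Remaining deductible: £1,250 − £660 = £590.
That leaves £34,002 − £590 = £33,412 for coinsurance.
Owner's 20% share of £33,412 is £6,682.40.
That puts the owner's cost at £590 + £6,682.40 = £7,272.40 before any cap.
Adding £7,272.40 to the £660 already spent would give £7,932.40, which exceeds the £4,700 cap; the owner pays just £4,700 − £660 = £4,040.

£4,040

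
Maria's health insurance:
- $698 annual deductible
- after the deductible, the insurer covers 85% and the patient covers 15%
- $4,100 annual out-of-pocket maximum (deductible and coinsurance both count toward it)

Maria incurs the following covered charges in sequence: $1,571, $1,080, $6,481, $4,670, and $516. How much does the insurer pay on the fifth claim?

Claim 1 ($1,571): deductible takes $698, $873 remains; patient's 15% is $130.95. Patient pays $828.95; OOP now $828.95. Insurer: $1,571 − $828.95 = $742.05.
Claim 2 ($1,080): deductible met; 15% of $1,080 = $162. Cost to patient: $162. OOP to date $990.95. Insurer: $1,080 − $162 = $918.
Claim 3 ($6,481): deductible already satisfied, so patient's share is 15% × $6,481 = $972.15. Patient pays $972.15; OOP now $1,963.10. Plan pays $6,481 − $972.15 = $5,508.85.
Claim 4 ($4,670): deductible already satisfied, so patient's share is 15% × $4,670 = $700.50. Patient owes $700.50 (running OOP $2,663.60). Plan pays $4,670 − $700.50 = $3,969.50.
Claim 5 ($516): 15% coinsurance on $516 = $77.40. Patient owes $77.40 (running OOP $2,741). Plan pays $516 − $77.40 = $438.60.

$438.60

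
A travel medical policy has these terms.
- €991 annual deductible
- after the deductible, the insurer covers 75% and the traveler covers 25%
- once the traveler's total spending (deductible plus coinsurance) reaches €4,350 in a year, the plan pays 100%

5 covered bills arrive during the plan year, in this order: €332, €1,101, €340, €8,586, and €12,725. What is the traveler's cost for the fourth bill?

#1 (€332): fully absorbed by the deductible. Cost to traveler: €332. OOP to date €332.
#2 (€1,101): deductible takes €659, €442 remains; traveler's 25% is €110.50. Traveler owes €769.50 (running OOP €1,101.50).
#3 (€340): deductible met; 25% of €340 = €85. Cost to traveler: €85. OOP to date €1,186.50.
#4 (€8,586): deductible met; 25% of €8,586 = €2,146.50. Cost to traveler: €2,146.50. OOP to date €3,333.

€2,146.50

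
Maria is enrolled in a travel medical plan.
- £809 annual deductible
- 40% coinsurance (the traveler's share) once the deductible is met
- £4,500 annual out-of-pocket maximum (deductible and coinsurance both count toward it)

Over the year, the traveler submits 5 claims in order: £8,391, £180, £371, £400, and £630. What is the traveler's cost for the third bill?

Claim 1 — £8,391: £809 to deductible, leaving £7,582; 40% of £7,582 = £3,032.80. Traveler pays £3,841.80; OOP now £3,841.80.
Claim 2 — £180: deductible met; 40% of £180 = £72. Traveler pays £72; OOP now £3,913.80.
Claim 3 — £371: deductible met; 40% of £371 = £148.40. Cost to traveler: £148.40. OOP to date £4,062.20.

£148.40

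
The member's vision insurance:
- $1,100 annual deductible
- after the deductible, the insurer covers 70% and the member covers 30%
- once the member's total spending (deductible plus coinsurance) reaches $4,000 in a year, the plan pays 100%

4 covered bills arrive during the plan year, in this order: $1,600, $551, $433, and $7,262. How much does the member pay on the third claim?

$129.90

Claim 1 — $1,600: $1,100 to deductible, leaving $500; member's 30% is $150. Cost to member: $1,250. OOP to date $1,250.
Claim 2 — $551: deductible already satisfied, so member's share is 30% × $551 = $165.30. Cost to member: $165.30. OOP to date $1,415.30.
Claim 3 — $433: deductible met; 30% of $433 = $129.90. Member owes $129.90 (running OOP $1,545.20).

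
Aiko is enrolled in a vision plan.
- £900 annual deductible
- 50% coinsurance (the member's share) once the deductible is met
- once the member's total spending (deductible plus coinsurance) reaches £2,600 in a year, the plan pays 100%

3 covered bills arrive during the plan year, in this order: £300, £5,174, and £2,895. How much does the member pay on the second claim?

#1 (£300): fully absorbed by the deductible. Cost to member: £300. OOP to date £300.
#2 (£5,174): £600 to deductible, leaving £4,574; 50% of £4,574 = £2,287. Together that's £600 + £2,287 = £2,887. OOP would hit £3,187 > £2,600, so the cap limits the member to £2,600 − £300 = £2,300.

£2,300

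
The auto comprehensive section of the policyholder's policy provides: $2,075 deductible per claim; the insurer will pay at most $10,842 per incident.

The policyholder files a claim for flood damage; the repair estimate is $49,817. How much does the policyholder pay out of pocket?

$38,975

Less the $2,075 deductible: $49,817 − $2,075 = $47,742.
$47,742 exceeds the $10,842 limit, so the insurer pays the limit: $10,842.
The policyholder bears the rest of the original loss: $49,817 − $10,842 = $38,975.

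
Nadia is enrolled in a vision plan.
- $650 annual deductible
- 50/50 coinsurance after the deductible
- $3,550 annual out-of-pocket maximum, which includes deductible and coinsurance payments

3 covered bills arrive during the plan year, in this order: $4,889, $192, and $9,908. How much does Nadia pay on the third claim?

$684.50

Claim 1 ($4,889): $650 to deductible, leaving $4,239; 50% of $4,239 = $2,119.50. Member owes $2,769.50 (running OOP $2,769.50).
Claim 2 ($192): deductible already satisfied, so member's share is 50% × $192 = $96. Member pays $96; OOP now $2,865.50.
Claim 3 ($9,908): 50% coinsurance on $9,908 = $4,954. OOP would hit $7,819.50 > $3,550, so the cap limits the member to $3,550 − $2,865.50 = $684.50.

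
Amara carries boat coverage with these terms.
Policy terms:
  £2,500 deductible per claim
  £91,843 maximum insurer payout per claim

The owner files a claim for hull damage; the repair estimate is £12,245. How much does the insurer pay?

£9,745

After the deductible, £12,245 − £2,500 = £9,745 remains.
£9,745 is within the £91,843 limit, so the insurer pays £9,745.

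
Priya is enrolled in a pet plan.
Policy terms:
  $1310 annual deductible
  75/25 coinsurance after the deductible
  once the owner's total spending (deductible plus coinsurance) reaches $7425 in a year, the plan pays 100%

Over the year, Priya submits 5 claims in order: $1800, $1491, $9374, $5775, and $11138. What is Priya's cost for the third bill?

#1 ($1800): $1310 to deductible, leaving $490; owner's 25% is $122.50. Owner pays $1432.50; OOP now $1432.50.
#2 ($1491): 25% coinsurance on $1491 = $372.75. Owner pays $372.75; OOP now $1805.25.
#3 ($9374): deductible already satisfied, so owner's share is 25% × $9374 = $2343.50. Owner pays $2343.50; OOP now $4148.75.

$2343.50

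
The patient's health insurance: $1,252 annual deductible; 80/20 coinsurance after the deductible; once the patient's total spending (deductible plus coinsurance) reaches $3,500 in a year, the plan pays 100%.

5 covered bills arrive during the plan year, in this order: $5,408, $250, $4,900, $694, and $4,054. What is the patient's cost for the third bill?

Bill 1, $5,408: $1,252 to deductible, leaving $4,156; patient's 20% is $831.20. Cost to patient: $2,083.20. OOP to date $2,083.20.
Bill 2, $250: 20% coinsurance on $250 = $50. Cost to patient: $50. OOP to date $2,133.20.
Bill 3, $4,900: deductible met; 20% of $4,900 = $980. Patient pays $980; OOP now $3,113.20.

$980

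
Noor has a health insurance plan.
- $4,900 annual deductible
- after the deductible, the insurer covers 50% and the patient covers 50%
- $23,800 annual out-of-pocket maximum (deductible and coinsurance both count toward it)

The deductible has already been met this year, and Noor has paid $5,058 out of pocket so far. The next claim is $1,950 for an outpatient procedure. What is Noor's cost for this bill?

The deductible is already satisfied, so the full bill goes to coinsurance.
Coinsurance: $1,950 × 50% = $975.
Year-to-date out-of-pocket becomes $5,058 + $975 = $6,033, still under the $23,800 maximum, so no cap applies.

$975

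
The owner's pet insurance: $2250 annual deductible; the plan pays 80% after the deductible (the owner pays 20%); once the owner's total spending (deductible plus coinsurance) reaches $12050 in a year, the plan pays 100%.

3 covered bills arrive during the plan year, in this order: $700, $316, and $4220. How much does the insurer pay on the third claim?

$2388.80

#1 ($700): all of it applies to the deductible. Owner owes $700 (running OOP $700). Insurer: $700 − $700 = $0.
#2 ($316): fully absorbed by the deductible. Owner owes $316 (running OOP $1016). Insurer: $316 − $316 = $0.
#3 ($4220): $1234 to deductible, leaving $2986; 20% of $2986 = $597.20. Owner pays $1831.20; OOP now $2847.20. Plan pays $4220 − $1831.20 = $2388.80.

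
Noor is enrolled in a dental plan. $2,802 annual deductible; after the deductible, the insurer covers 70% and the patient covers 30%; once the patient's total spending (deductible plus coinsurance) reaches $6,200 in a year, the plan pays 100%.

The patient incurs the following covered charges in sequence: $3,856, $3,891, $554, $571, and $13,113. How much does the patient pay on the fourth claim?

#1 ($3,856): $2,802 to deductible, leaving $1,054; patient's 30% is $316.20. Patient owes $3,118.20 (running OOP $3,118.20).
#2 ($3,891): deductible already satisfied, so patient's share is 30% × $3,891 = $1,167.30. Cost to patient: $1,167.30. OOP to date $4,285.50.
#3 ($554): deductible already satisfied, so patient's share is 30% × $554 = $166.20. Patient pays $166.20; OOP now $4,451.70.
#4 ($571): 30% coinsurance on $571 = $171.30. Patient owes $171.30 (running OOP $4,623).

$171.30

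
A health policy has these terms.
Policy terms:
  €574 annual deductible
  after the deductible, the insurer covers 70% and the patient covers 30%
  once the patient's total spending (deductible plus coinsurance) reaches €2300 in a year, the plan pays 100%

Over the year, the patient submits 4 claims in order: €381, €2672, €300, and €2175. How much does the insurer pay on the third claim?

Bill 1, €381: entire amount goes to the deductible. Cost to patient: €381. OOP to date €381. Plan pays €381 − €381 = €0.
Bill 2, €2672: €193 finishes the deductible; €2479 goes to coinsurance; coinsurance €2479 × 30% = €743.70. Patient owes €936.70 (running OOP €1317.70). Plan pays €2672 − €936.70 = €1735.30.
Bill 3, €300: deductible already satisfied, so patient's share is 30% × €300 = €90. Cost to patient: €90. OOP to date €1407.70. Plan pays €300 − €90 = €210.

€210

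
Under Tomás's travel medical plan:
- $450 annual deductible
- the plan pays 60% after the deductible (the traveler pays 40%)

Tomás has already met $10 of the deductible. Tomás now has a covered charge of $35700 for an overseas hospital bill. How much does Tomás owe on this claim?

Remaining deductible: $450 − $10 = $440.
The remaining $35260 (= $35700 − $440) moves to coinsurance.
Coinsurance: $35260 × 40% = $14104.
That puts the traveler's cost at $440 + $14104 = $14544.

$14544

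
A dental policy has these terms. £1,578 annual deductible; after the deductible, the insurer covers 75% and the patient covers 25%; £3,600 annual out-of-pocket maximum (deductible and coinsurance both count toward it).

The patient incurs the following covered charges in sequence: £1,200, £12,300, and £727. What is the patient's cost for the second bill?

£2,400

Claim 1 — £1,200: all of it applies to the deductible. Patient pays £1,200; OOP now £1,200.
Claim 2 — £12,300: £378 to deductible, leaving £11,922; coinsurance £11,922 × 25% = £2,980.50. Claim cost before the cap: £378 + £2,980.50 = £3,358.50. That would push OOP to £4,558.50, over the £3,600 cap, so patient pays £3,600 − £1,200 = £2,400.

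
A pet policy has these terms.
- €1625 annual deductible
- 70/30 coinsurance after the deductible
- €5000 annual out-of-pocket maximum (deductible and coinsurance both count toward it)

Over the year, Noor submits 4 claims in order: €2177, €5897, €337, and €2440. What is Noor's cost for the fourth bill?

Claim 1 (€2177): deductible takes €1625, €552 remains; coinsurance €552 × 30% = €165.60. Owner pays €1790.60; OOP now €1790.60.
Claim 2 (€5897): 30% coinsurance on €5897 = €1769.10. Owner pays €1769.10; OOP now €3559.70.
Claim 3 (€337): deductible already satisfied, so owner's share is 30% × €337 = €101.10. Cost to owner: €101.10. OOP to date €3660.80.
Claim 4 (€2440): 30% coinsurance on €2440 = €732. Cost to owner: €732. OOP to date €4392.80.

€732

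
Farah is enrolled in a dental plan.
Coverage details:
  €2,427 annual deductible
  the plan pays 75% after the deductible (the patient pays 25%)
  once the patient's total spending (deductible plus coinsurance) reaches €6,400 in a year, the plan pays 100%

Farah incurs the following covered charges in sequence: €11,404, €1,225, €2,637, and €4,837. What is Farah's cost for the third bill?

Bill 1, €11,404: €2,427 finishes the deductible; €8,977 goes to coinsurance; 25% of €8,977 = €2,244.25. Patient pays €4,671.25; OOP now €4,671.25.
Bill 2, €1,225: 25% coinsurance on €1,225 = €306.25. Patient owes €306.25 (running OOP €4,977.50).
Bill 3, €2,637: deductible met; 25% of €2,637 = €659.25. Patient pays €659.25; OOP now €5,636.75.

€659.25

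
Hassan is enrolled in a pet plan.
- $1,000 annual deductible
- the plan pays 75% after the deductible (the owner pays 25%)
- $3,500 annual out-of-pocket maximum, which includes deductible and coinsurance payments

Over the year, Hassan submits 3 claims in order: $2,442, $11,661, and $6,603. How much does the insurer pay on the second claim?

$9,521.50

Bill 1, $2,442: $1,000 finishes the deductible; $1,442 goes to coinsurance; owner's 25% is $360.50. Owner pays $1,360.50; OOP now $1,360.50. Insurer: $2,442 − $1,360.50 = $1,081.50.
Bill 2, $11,661: 25% coinsurance on $11,661 = $2,915.25. OOP would hit $4,275.75 > $3,500, so the cap limits the owner to $3,500 − $1,360.50 = $2,139.50. Plan pays $11,661 − $2,139.50 = $9,521.50.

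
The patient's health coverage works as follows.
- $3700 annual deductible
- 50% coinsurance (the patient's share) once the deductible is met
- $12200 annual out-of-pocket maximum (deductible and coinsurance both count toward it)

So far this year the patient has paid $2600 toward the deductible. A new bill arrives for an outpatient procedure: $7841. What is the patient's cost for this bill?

Deductible still to meet: $3700 − $2600 = $1100.
That leaves $7841 − $1100 = $6741 for coinsurance.
50% of $6741 = $3370.50 falls to the patient.
That puts the patient's cost at $1100 + $3370.50 = $4470.50 before any cap.
Cumulative spending $2600 + $4470.50 = $7070.50 stays under the $12200 maximum.

$4470.50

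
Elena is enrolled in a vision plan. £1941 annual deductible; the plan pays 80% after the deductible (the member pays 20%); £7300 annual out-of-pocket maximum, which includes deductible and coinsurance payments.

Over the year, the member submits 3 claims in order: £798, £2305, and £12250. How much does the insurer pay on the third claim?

#1 (£798): all of it applies to the deductible. Member pays £798; OOP now £798. Insurer: £798 − £798 = £0.
#2 (£2305): £1143 finishes the deductible; £1162 goes to coinsurance; coinsurance £1162 × 20% = £232.40. Member pays £1375.40; OOP now £2173.40. Insurer: £2305 − £1375.40 = £929.60.
#3 (£12250): 20% coinsurance on £12250 = £2450. Member pays £2450; OOP now £4623.40. Insurer: £12250 − £2450 = £9800.

£9800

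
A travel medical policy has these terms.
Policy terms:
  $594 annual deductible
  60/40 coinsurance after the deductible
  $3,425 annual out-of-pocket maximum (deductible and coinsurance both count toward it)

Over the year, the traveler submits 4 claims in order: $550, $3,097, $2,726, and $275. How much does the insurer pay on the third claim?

$1,635.60

#1 ($550): entire amount goes to the deductible. Traveler owes $550 (running OOP $550). Insurer: $550 − $550 = $0.
#2 ($3,097): deductible takes $44, $3,053 remains; 40% of $3,053 = $1,221.20. Traveler pays $1,265.20; OOP now $1,815.20. Insurer: $3,097 − $1,265.20 = $1,831.80.
#3 ($2,726): deductible met; 40% of $2,726 = $1,090.40. Cost to traveler: $1,090.40. OOP to date $2,905.60. Plan pays $2,726 − $1,090.40 = $1,635.60.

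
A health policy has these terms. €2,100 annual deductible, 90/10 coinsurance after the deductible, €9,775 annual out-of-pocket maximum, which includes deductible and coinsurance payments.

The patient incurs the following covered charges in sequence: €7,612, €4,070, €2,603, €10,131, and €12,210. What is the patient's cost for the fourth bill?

€1,013.10

Bill 1, €7,612: €2,100 to deductible, leaving €5,512; patient's 10% is €551.20. Patient pays €2,651.20; OOP now €2,651.20.
Bill 2, €4,070: 10% coinsurance on €4,070 = €407. Patient owes €407 (running OOP €3,058.20).
Bill 3, €2,603: deductible met; 10% of €2,603 = €260.30. Cost to patient: €260.30. OOP to date €3,318.50.
Bill 4, €10,131: deductible met; 10% of €10,131 = €1,013.10. Patient pays €1,013.10; OOP now €4,331.60.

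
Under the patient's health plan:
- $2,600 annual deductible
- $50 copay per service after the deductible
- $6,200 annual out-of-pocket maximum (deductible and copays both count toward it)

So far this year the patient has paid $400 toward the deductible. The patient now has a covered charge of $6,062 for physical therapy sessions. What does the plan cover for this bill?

$3,812

Deductible still to meet: $2,600 − $400 = $2,200.
That leaves $6,062 − $2,200 = $3,862 for the copay.
Copay on this service: $50.
That puts the patient's cost at $2,200 + $50 = $2,250 before any cap.
Year-to-date out-of-pocket becomes $400 + $2,250 = $2,650, still under the $6,200 maximum, so no cap applies.
Insurer pays the balance: $6,062 − $2,250 = $3,812.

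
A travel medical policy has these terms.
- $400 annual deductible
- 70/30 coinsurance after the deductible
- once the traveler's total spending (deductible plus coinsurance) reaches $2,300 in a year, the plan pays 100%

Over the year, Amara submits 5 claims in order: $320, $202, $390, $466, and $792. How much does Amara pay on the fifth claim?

#1 ($320): fully absorbed by the deductible. Cost to traveler: $320. OOP to date $320.
#2 ($202): $80 finishes the deductible; $122 goes to coinsurance; 30% of $122 = $36.60. Traveler pays $116.60; OOP now $436.60.
#3 ($390): deductible met; 30% of $390 = $117. Cost to traveler: $117. OOP to date $553.60.
#4 ($466): 30% coinsurance on $466 = $139.80. Cost to traveler: $139.80. OOP to date $693.40.
#5 ($792): deductible met; 30% of $792 = $237.60. Cost to traveler: $237.60. OOP to date $931.

$237.60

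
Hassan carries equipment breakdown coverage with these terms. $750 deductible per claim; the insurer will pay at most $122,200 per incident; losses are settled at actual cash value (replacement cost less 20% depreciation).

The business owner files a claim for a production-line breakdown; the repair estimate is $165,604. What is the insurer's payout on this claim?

$122,200

Actual cash value after 20% depreciation: $165,604 × 80% = $132,483.20.
After the deductible, $132,483.20 − $750 = $131,733.20 remains.
$131,733.20 exceeds the $122,200 limit, so the insurer pays the limit: $122,200.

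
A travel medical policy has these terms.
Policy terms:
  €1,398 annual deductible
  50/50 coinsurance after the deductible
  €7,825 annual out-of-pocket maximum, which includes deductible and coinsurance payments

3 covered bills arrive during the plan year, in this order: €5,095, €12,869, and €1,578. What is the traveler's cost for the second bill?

€4,578.50

Bill 1, €5,095: deductible takes €1,398, €3,697 remains; coinsurance €3,697 × 50% = €1,848.50. Cost to traveler: €3,246.50. OOP to date €3,246.50.
Bill 2, €12,869: 50% coinsurance on €12,869 = €6,434.50. OOP would hit €9,681 > €7,825, so the cap limits the traveler to €7,825 − €3,246.50 = €4,578.50.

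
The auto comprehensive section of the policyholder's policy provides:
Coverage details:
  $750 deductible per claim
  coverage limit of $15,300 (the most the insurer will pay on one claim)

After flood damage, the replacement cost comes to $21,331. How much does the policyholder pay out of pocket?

$6,031

Subtract the deductible: $21,331 − $750 = $20,581.
The $15,300 per-incident cap binds; insurer pays $15,300.
Policyholder's share is the uncovered remainder: $21,331 − $15,300 = $6,031.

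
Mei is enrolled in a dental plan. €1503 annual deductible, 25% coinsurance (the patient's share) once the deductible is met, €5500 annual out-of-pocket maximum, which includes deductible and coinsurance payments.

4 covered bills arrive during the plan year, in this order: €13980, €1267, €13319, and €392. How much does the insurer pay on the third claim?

€12758

#1 (€13980): €1503 finishes the deductible; €12477 goes to coinsurance; coinsurance €12477 × 25% = €3119.25. Patient owes €4622.25 (running OOP €4622.25). Plan pays €13980 − €4622.25 = €9357.75.
#2 (€1267): deductible already satisfied, so patient's share is 25% × €1267 = €316.75. Patient owes €316.75 (running OOP €4939). Insurer: €1267 − €316.75 = €950.25.
#3 (€13319): deductible met; 25% of €13319 = €3329.75. Adding that to €4939 gives €8268.75, past the €5500 cap; patient pays only €5500 − €4939 = €561. Plan pays €13319 − €561 = €12758.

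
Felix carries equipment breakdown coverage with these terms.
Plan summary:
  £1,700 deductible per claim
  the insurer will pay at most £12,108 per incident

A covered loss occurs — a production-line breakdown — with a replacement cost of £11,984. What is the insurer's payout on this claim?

After the deductible, £11,984 − £1,700 = £10,284 remains.
£10,284 is within the £12,108 limit, so the insurer pays £10,284.

£10,284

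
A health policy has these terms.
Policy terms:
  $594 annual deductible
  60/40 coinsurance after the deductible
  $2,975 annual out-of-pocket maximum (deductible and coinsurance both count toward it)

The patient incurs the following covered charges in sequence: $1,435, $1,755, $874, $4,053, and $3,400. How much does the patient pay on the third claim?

Claim 1 — $1,435: deductible takes $594, $841 remains; 40% of $841 = $336.40. Patient owes $930.40 (running OOP $930.40).
Claim 2 — $1,755: deductible already satisfied, so patient's share is 40% × $1,755 = $702. Cost to patient: $702. OOP to date $1,632.40.
Claim 3 — $874: deductible met; 40% of $874 = $349.60. Patient pays $349.60; OOP now $1,982.

$349.60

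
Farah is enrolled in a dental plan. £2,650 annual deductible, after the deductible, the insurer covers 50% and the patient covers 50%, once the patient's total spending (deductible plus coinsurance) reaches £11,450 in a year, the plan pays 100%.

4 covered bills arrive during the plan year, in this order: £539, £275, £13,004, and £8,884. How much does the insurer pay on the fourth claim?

£5,668

#1 (£539): all of it applies to the deductible. Patient pays £539; OOP now £539. Insurer: £539 − £539 = £0.
#2 (£275): fully absorbed by the deductible. Cost to patient: £275. OOP to date £814. Insurer: £275 − £275 = £0.
#3 (£13,004): deductible takes £1,836, £11,168 remains; patient's 50% is £5,584. Cost to patient: £7,420. OOP to date £8,234. Plan pays £13,004 − £7,420 = £5,584.
#4 (£8,884): deductible met; 50% of £8,884 = £4,442. OOP would hit £12,676 > £11,450, so the cap limits the patient to £11,450 − £8,234 = £3,216. Plan pays £8,884 − £3,216 = £5,668.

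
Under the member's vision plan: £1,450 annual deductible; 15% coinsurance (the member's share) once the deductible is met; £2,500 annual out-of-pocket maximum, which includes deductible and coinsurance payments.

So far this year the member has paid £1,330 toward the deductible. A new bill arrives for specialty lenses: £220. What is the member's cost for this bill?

£135

Remaining deductible: £1,450 − £1,330 = £120.
The remaining £100 (= £220 − £120) moves to coinsurance.
Member's 15% share of £100 is £15.
That puts the member's cost at £120 + £15 = £135 before any cap.
Year-to-date out-of-pocket becomes £1,330 + £135 = £1,465, still under the £2,500 maximum, so no cap applies.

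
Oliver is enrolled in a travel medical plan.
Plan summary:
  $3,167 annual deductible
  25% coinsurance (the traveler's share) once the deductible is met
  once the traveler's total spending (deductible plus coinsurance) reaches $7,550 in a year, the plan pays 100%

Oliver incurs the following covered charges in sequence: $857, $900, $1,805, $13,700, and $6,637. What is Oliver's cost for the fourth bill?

$3,425

Claim 1 ($857): fully absorbed by the deductible. Traveler owes $857 (running OOP $857).
Claim 2 ($900): entire amount goes to the deductible. Traveler owes $900 (running OOP $1,757).
Claim 3 ($1,805): $1,410 to deductible, leaving $395; 25% of $395 = $98.75. Cost to traveler: $1,508.75. OOP to date $3,265.75.
Claim 4 ($13,700): deductible met; 25% of $13,700 = $3,425. Cost to traveler: $3,425. OOP to date $6,690.75.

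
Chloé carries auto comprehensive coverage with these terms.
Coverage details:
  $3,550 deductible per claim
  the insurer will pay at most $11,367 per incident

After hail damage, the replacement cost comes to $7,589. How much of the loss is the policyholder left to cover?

$3,550

After the deductible, $7,589 − $3,550 = $4,039 remains.
That's under the $11,367 cap, so the insurer reimburses the full $4,039.
The policyholder bears the rest of the original loss: $7,589 − $4,039 = $3,550.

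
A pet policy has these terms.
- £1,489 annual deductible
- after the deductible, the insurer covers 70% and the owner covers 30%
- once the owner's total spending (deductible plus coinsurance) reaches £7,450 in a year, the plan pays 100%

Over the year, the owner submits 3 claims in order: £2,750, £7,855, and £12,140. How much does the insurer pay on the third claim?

Claim 1 — £2,750: deductible takes £1,489, £1,261 remains; 30% of £1,261 = £378.30. Owner owes £1,867.30 (running OOP £1,867.30). Plan pays £2,750 − £1,867.30 = £882.70.
Claim 2 — £7,855: deductible met; 30% of £7,855 = £2,356.50. Owner pays £2,356.50; OOP now £4,223.80. Plan pays £7,855 − £2,356.50 = £5,498.50.
Claim 3 — £12,140: deductible already satisfied, so owner's share is 30% × £12,140 = £3,642. Adding that to £4,223.80 gives £7,865.80, past the £7,450 cap; owner pays only £7,450 − £4,223.80 = £3,226.20. Insurer: £12,140 − £3,226.20 = £8,913.80.

£8,913.80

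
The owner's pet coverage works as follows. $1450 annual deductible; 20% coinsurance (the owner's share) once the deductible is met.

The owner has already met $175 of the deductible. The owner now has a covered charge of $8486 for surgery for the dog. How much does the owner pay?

Remaining deductible: $1450 − $175 = $1275.
That leaves $8486 − $1275 = $7211 for coinsurance.
Owner's 20% share of $7211 is $1442.20.
So the owner owes $1275 + $1442.20 = $2717.20.

$2717.20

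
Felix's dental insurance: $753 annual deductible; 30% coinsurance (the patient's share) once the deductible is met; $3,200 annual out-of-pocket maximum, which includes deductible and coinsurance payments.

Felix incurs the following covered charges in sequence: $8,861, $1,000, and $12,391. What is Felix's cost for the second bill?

$14.60

Bill 1, $8,861: $753 to deductible, leaving $8,108; coinsurance $8,108 × 30% = $2,432.40. Patient pays $3,185.40; OOP now $3,185.40.
Bill 2, $1,000: deductible met; 30% of $1,000 = $300. Adding that to $3,185.40 gives $3,485.40, past the $3,200 cap; patient pays only $3,200 − $3,185.40 = $14.60.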